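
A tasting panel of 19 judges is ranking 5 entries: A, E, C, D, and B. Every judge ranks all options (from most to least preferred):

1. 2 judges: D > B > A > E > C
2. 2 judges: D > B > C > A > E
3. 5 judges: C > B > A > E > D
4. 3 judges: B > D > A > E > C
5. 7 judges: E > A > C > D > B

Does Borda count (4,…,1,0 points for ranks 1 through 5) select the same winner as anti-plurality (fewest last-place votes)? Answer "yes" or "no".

Borda — scores: A 43, E 38, C 38, D 32, B 39. Winner: A.
Anti-plurality — last-place votes: A 0, E 2, C 5, D 5, B 7. Winner: A.
The two methods agree.

yes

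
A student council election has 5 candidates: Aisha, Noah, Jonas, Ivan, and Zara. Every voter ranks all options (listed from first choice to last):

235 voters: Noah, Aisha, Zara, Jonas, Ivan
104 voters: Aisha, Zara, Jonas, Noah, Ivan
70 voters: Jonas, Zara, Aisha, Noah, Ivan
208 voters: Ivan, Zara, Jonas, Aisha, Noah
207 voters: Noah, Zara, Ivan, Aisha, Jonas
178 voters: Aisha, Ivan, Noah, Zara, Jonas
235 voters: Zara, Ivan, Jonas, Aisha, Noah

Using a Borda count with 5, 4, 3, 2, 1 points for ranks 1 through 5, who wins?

Zara

Aisha: 235·4 + 104·5 + 70·3 + 208·2 + 207·2 + 178·5 + 235·2 = 3860
Noah: 235·5 + 104·2 + 70·2 + 208·1 + 207·5 + 178·3 + 235·1 = 3535
Jonas: 235·2 + 104·3 + 70·5 + 208·3 + 207·1 + 178·1 + 235·3 = 2846
Ivan: 235·1 + 104·1 + 70·1 + 208·5 + 207·3 + 178·4 + 235·4 = 3722
Zara: 235·3 + 104·4 + 70·4 + 208·4 + 207·4 + 178·2 + 235·5 = 4592
Zara has the highest Borda score (4592).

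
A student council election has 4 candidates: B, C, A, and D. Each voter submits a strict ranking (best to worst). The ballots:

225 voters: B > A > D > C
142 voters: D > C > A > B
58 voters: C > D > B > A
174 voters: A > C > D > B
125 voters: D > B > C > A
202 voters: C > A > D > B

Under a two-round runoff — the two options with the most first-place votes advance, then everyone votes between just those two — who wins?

Round 1 first-place votes: B 225, C 260, A 174, D 267.
D and C advance.
Runoff: D is preferred to C by 492 voters; C by 434.
D wins the runoff.

D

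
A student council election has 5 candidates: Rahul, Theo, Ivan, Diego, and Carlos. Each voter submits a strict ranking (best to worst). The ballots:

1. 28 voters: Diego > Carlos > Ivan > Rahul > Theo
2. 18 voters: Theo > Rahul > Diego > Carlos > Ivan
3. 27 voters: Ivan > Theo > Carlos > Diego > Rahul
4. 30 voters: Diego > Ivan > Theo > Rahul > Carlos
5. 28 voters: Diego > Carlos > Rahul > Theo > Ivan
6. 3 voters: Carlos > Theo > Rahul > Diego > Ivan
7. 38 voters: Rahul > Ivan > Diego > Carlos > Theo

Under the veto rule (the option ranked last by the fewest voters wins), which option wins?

Last-place votes: Rahul 27, Theo 66, Ivan 49, Diego 0, Carlos 30.
Diego is ranked last by the fewest voters, so Diego wins.

Diego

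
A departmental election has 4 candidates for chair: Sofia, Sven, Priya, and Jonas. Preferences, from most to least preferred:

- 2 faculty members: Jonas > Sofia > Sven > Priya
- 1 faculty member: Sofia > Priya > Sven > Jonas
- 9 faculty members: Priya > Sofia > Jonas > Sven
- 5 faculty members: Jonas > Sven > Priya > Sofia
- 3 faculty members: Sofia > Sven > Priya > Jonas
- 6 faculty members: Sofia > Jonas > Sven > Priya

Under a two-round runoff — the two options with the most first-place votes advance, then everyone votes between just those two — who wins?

Round 1 first-place votes: Sofia 10, Sven 0, Priya 9, Jonas 7.
Sofia and Priya advance.
Runoff: Sofia is preferred to Priya by 12 voters; Priya by 14.
Priya wins the runoff.

Priya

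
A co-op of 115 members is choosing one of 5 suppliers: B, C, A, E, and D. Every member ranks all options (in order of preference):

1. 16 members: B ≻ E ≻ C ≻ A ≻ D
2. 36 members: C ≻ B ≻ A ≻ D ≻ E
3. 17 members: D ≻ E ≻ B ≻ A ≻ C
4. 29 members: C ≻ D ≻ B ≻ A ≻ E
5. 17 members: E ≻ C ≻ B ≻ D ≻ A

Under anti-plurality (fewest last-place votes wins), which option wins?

Last-place votes: B 0, C 17, A 17, E 65, D 16.
B is ranked last by the fewest voters, so B wins.

B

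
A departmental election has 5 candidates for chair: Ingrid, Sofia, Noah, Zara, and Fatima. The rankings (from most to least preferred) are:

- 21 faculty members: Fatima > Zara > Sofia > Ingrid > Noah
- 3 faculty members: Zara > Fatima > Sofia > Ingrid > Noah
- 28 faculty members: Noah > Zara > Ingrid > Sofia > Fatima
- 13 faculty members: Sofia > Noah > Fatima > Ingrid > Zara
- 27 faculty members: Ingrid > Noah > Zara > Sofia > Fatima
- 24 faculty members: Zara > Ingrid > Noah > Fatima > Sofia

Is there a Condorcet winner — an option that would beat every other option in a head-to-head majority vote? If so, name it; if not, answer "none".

Checking pairwise contests:
Zara beats Ingrid 76–40.
Ingrid beats Sofia 79–37.
Ingrid beats Noah 75–41.
Noah beats Zara 68–48.
Ingrid beats Fatima 79–37.
Every option loses at least one head-to-head, so there is no Condorcet winner.

none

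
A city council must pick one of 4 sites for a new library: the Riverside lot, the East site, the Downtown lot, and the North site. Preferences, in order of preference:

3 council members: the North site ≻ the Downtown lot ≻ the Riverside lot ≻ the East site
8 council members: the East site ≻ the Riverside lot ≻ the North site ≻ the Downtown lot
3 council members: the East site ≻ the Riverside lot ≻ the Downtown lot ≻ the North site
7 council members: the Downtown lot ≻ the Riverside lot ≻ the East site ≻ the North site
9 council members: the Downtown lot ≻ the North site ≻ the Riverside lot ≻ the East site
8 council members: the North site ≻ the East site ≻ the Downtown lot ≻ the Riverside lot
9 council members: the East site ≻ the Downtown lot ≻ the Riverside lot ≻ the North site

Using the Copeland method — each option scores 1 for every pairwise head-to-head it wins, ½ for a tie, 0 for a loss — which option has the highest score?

the Riverside lot: beats the North site; loses to the East site and the Downtown lot → score 1.
the East site: beats the Riverside lot, the Downtown lot, and the North site → score 3.
the Downtown lot: beats the Riverside lot and the North site; loses to the East site → score 2.
the North site: loses to the Riverside lot, the East site, and the Downtown lot → score 0.
the East site has the best pairwise record.

the East site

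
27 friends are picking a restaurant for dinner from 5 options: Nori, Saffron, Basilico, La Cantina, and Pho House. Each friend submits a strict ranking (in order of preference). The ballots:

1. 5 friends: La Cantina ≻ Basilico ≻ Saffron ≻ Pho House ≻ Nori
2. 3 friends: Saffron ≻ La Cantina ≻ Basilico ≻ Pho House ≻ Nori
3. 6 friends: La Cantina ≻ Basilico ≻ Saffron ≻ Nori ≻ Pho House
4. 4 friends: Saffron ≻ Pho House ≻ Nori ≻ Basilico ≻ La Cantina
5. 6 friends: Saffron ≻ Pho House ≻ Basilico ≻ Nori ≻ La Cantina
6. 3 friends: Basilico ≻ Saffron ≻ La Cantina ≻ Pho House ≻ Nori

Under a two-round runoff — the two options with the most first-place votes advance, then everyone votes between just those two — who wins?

Saffron

Round 1 first-place votes: Nori 0, Saffron 13, Basilico 3, La Cantina 11, Pho House 0.
Saffron and La Cantina advance.
Runoff: Saffron is preferred to La Cantina by 16 voters; La Cantina by 11.
Saffron wins the runoff.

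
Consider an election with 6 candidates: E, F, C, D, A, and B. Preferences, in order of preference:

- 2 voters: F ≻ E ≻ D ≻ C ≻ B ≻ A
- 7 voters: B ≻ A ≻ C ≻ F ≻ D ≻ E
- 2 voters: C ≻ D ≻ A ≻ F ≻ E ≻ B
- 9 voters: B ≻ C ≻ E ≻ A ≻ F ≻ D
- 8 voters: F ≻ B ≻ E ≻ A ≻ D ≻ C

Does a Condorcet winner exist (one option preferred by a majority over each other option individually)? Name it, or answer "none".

B

B vs E: 24–4 for B.
B vs F: 16–12 for B.
B vs C: 24–4 for B.
B vs D: 24–4 for B.
B vs A: 26–2 for B.
B beats every other option head-to-head.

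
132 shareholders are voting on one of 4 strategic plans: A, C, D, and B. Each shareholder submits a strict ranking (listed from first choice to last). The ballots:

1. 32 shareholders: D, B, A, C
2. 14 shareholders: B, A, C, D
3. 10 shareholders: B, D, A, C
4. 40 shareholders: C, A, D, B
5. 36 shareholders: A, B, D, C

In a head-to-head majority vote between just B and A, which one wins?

A

Voters preferring B to A: 56; preferring A to B: 76.
A wins the head-to-head.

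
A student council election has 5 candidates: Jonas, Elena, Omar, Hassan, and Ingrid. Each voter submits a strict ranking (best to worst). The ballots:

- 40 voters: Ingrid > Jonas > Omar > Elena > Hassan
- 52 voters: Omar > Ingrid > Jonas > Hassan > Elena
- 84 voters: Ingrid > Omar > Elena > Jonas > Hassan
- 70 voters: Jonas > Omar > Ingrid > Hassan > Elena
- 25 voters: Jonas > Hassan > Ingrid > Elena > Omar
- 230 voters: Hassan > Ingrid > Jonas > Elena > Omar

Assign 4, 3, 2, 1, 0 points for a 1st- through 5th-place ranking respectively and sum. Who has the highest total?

Ingrid

Jonas: 40·3 + 52·2 + 84·1 + 70·4 + 25·4 + 230·2 = 1148
Elena: 40·1 + 52·0 + 84·2 + 70·0 + 25·1 + 230·1 = 463
Omar: 40·2 + 52·4 + 84·3 + 70·3 + 25·0 + 230·0 = 750
Hassan: 40·0 + 52·1 + 84·0 + 70·1 + 25·3 + 230·4 = 1117
Ingrid: 40·4 + 52·3 + 84·4 + 70·2 + 25·2 + 230·3 = 1532
Ingrid has the highest Borda score (1532).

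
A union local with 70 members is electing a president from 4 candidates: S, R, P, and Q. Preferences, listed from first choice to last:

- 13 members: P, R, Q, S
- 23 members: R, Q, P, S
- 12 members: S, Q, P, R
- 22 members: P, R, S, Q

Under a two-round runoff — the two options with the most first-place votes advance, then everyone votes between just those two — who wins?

Round 1 first-place votes: S 12, R 23, P 35, Q 0.
P and R advance.
Runoff: P is preferred to R by 47 voters; R by 23.
P wins the runoff.

P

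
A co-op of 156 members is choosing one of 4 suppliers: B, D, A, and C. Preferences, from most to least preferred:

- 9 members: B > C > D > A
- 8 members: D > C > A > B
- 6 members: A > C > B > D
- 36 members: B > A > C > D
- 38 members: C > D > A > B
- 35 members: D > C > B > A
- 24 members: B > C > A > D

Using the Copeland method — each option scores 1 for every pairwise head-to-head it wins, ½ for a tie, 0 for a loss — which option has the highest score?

C

B: beats A; loses to D and C → score 1.
D: beats B and A; loses to C → score 2.
A: loses to B, D, and C → score 0.
C: beats B, D, and A → score 3.
C has the best pairwise record.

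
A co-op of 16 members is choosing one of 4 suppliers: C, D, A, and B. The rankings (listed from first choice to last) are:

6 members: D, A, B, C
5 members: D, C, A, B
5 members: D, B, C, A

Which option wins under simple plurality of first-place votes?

First-place votes: C 0, D 16, A 0, B 0.
D has the most first-place votes.

D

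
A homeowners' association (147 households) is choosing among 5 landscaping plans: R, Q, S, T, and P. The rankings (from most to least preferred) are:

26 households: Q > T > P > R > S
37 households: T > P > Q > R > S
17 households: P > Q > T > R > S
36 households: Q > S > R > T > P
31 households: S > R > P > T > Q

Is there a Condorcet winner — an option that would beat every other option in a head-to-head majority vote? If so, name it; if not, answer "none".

none

Checking pairwise contests:
Q beats R 116–31.
P beats Q 85–62.
R beats S 80–67.
Q beats T 79–68.
T beats P 99–48.
Every option loses at least one head-to-head, so there is no Condorcet winner.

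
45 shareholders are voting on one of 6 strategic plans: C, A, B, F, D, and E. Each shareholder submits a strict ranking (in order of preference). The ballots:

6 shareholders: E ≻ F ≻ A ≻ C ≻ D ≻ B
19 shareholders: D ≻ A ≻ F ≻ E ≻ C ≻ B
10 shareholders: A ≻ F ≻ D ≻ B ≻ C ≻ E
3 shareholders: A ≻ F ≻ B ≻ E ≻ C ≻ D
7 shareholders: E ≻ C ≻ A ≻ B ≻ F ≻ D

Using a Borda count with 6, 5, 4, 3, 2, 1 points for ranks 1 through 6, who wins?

C: 6·3 + 19·2 + 10·2 + 3·2 + 7·5 = 117
A: 6·4 + 19·5 + 10·6 + 3·6 + 7·4 = 225
B: 6·1 + 19·1 + 10·3 + 3·4 + 7·3 = 88
F: 6·5 + 19·4 + 10·5 + 3·5 + 7·2 = 185
D: 6·2 + 19·6 + 10·4 + 3·1 + 7·1 = 176
E: 6·6 + 19·3 + 10·1 + 3·3 + 7·6 = 154
A has the highest Borda score (225).

A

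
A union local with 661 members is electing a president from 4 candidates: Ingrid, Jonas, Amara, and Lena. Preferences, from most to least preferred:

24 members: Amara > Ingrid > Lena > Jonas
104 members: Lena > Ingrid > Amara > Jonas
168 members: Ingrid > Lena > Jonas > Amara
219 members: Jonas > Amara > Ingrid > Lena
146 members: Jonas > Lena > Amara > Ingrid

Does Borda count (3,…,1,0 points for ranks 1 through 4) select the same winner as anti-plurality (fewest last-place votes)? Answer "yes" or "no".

yes

Borda — scores: Ingrid 979, Jonas 1263, Amara 760, Lena 964. Winner: Jonas.
Anti-plurality — last-place votes: Ingrid 146, Jonas 128, Amara 168, Lena 219. Winner: Jonas.
The two methods agree.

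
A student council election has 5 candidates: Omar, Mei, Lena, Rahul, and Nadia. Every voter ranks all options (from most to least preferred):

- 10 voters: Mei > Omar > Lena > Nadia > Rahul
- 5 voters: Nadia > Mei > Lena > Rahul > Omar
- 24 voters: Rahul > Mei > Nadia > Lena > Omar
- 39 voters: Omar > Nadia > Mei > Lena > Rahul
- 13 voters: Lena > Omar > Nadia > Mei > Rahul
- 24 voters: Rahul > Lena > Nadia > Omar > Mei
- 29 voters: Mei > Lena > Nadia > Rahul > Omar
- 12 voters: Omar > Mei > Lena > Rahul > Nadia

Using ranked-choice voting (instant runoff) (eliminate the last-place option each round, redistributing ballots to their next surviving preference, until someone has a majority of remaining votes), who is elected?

Rahul

Round 1: Omar 51, Mei 39, Lena 13, Rahul 48, Nadia 5. Eliminate Nadia.
Round 2: Omar 51, Mei 44, Lena 13, Rahul 48. Eliminate Lena.
Round 3: Omar 64, Mei 44, Rahul 48. Eliminate Mei.
Round 4: Omar 74, Rahul 82. Rahul has a majority.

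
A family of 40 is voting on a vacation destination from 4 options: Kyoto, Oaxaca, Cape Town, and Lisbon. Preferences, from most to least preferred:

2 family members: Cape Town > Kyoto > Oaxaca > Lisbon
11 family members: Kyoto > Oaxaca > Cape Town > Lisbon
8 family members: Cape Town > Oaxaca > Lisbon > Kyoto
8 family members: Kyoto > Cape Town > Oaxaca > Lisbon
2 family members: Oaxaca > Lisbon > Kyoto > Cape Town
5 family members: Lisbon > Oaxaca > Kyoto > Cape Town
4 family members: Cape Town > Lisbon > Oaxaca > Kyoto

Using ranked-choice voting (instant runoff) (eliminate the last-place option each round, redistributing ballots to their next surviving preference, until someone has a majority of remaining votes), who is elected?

Kyoto

Round 1: Kyoto 19, Oaxaca 2, Cape Town 14, Lisbon 5. Eliminate Oaxaca.
Round 2: Kyoto 19, Cape Town 14, Lisbon 7. Eliminate Lisbon.
Round 3: Kyoto 26, Cape Town 14. Kyoto has a majority.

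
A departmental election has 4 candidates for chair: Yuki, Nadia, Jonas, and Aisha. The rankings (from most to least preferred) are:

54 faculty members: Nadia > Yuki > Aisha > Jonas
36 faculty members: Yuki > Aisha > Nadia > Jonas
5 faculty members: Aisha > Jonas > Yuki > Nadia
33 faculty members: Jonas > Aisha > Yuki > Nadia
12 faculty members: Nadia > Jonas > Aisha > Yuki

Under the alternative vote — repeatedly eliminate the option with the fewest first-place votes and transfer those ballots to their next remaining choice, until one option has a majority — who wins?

Nadia

Round 1: Yuki 36, Nadia 66, Jonas 33, Aisha 5. Eliminate Aisha.
Round 2: Yuki 36, Nadia 66, Jonas 38. Eliminate Yuki.
Round 3: Nadia 102, Jonas 38. Nadia has a majority.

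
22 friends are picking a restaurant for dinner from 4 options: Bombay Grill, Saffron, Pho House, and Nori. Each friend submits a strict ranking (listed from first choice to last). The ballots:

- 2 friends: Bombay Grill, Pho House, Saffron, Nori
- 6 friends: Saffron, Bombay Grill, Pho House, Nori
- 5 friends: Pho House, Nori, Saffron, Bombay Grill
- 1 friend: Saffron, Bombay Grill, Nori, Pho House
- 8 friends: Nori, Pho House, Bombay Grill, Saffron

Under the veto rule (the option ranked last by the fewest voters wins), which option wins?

Last-place votes: Bombay Grill 5, Saffron 8, Pho House 1, Nori 8.
Pho House is ranked last by the fewest voters, so Pho House wins.

Pho House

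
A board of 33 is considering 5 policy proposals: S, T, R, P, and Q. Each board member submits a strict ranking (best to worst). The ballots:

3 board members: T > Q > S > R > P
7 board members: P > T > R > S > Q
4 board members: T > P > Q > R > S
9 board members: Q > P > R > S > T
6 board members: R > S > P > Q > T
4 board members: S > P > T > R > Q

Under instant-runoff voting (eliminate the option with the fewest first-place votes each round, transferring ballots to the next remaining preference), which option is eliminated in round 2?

R

Round 1: S 4, T 7, R 6, P 7, Q 9. Eliminate S.
Round 2: T 7, R 6, P 11, Q 9. Eliminate R.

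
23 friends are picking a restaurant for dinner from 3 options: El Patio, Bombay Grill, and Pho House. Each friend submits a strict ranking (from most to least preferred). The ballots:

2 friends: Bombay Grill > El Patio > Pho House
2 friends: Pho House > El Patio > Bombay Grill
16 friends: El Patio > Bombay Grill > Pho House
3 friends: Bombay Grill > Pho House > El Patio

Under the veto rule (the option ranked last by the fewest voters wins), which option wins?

Bombay Grill

Last-place votes: El Patio 3, Bombay Grill 2, Pho House 18.
Bombay Grill is ranked last by the fewest voters, so Bombay Grill wins.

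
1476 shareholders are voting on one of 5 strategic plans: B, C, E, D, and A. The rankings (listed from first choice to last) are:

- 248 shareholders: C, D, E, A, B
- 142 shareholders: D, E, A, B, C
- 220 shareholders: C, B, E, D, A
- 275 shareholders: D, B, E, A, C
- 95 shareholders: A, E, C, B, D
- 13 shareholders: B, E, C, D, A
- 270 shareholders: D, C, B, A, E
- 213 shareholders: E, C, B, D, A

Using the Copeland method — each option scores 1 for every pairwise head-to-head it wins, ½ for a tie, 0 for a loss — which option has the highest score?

C

B: beats E and A; loses to C and D → score 2.
C: beats B, D, and A; ties E → score 3.5.
E: beats A; ties C; loses to B and D → score 1.5.
D: beats B, E, and A; loses to C → score 3.
A: loses to B, C, E, and D → score 0.
C has the best pairwise record.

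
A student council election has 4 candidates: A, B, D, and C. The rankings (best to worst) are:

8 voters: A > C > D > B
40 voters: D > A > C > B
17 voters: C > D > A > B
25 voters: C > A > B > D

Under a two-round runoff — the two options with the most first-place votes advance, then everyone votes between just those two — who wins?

Round 1 first-place votes: A 8, B 0, D 40, C 42.
C and D advance.
Runoff: C is preferred to D by 50 voters; D by 40.
C wins the runoff.

C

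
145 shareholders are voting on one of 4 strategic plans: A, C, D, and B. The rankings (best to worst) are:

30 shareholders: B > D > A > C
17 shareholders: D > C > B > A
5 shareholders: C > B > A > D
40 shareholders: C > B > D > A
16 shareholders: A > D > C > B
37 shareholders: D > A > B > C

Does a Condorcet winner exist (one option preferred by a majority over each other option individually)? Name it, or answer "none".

Checking pairwise contests:
D beats A 124–21.
A beats C 83–62.
B beats D 75–70.
C beats B 78–67.
Every option loses at least one head-to-head, so there is no Condorcet winner.

none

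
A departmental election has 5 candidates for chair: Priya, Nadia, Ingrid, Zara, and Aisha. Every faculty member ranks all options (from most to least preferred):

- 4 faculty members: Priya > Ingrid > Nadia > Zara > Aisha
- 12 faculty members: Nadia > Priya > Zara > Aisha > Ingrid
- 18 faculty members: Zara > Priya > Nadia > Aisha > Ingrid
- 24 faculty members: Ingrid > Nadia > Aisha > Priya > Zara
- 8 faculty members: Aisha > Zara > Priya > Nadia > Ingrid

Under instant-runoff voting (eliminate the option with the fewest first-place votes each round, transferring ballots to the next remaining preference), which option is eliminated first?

Round 1: Priya 4, Nadia 12, Ingrid 24, Zara 18, Aisha 8. Eliminate Priya.

Priya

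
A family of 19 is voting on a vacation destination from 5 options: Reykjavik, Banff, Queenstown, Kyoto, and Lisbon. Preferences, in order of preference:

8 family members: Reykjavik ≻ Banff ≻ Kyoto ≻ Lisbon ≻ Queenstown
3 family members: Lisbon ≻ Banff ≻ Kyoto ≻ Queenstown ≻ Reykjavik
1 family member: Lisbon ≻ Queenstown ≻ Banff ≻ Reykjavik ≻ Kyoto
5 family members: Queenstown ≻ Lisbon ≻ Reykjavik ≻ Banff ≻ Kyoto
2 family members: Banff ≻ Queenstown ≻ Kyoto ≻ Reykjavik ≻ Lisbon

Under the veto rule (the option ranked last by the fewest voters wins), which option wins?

Banff

Last-place votes: Reykjavik 3, Banff 0, Queenstown 8, Kyoto 6, Lisbon 2.
Banff is ranked last by the fewest voters, so Banff wins.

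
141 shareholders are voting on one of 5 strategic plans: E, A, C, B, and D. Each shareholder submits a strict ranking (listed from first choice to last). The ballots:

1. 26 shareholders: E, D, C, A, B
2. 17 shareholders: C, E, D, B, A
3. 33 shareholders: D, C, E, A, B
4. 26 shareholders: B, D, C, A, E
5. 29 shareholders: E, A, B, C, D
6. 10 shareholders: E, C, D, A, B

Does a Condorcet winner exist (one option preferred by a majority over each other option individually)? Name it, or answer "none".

none

Checking pairwise contests:
C beats E 76–65.
E beats A 115–26.
D beats C 85–56.
E beats B 115–26.
E beats D 82–59.
Every option loses at least one head-to-head, so there is no Condorcet winner.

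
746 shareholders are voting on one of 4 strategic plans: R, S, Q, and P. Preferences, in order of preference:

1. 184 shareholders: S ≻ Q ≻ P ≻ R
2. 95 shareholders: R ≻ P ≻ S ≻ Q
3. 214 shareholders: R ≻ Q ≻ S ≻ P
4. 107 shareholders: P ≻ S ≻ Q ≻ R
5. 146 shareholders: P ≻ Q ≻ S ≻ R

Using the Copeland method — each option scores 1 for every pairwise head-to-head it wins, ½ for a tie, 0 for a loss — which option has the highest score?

S

R: loses to S, Q, and P → score 0.
S: beats R, Q, and P → score 3.
Q: beats R and P; loses to S → score 2.
P: beats R; loses to S and Q → score 1.
S has the best pairwise record.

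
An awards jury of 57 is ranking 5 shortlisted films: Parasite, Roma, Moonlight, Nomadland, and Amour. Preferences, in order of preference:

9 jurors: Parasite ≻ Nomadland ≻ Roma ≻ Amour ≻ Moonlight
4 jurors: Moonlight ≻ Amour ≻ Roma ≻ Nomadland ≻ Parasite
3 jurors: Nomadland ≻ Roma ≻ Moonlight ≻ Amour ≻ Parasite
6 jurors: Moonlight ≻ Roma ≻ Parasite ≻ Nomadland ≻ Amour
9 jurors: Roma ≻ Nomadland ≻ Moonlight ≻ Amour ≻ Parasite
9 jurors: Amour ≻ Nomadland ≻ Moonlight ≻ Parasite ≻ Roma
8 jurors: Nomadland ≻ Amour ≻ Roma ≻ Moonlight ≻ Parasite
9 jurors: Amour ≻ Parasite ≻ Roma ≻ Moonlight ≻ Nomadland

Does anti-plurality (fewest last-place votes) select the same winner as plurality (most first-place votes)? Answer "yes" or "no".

Anti-plurality — last-place votes: Parasite 24, Roma 9, Moonlight 9, Nomadland 9, Amour 6. Winner: Amour.
Plurality — first-place votes: Parasite 9, Roma 9, Moonlight 10, Nomadland 11, Amour 18. Winner: Amour.
The two methods agree.

yes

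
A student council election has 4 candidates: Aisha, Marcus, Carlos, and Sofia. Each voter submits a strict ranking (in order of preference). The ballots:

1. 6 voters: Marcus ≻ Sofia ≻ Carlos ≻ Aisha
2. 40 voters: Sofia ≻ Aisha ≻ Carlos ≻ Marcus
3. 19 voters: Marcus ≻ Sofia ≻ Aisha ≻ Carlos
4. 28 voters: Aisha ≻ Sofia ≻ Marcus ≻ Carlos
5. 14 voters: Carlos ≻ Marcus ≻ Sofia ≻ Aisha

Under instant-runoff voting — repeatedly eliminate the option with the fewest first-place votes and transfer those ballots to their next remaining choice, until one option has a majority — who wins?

Round 1: Aisha 28, Marcus 25, Carlos 14, Sofia 40. Eliminate Carlos.
Round 2: Aisha 28, Marcus 39, Sofia 40. Eliminate Aisha.
Round 3: Marcus 39, Sofia 68. Sofia has a majority.

Sofia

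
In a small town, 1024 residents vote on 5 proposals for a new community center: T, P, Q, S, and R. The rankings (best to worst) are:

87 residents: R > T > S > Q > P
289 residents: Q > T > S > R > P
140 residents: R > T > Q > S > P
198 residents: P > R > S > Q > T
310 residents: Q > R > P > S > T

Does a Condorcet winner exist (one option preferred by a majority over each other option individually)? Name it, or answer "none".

Q

Q vs T: 797–227 for Q.
Q vs P: 826–198 for Q.
Q vs S: 739–285 for Q.
Q vs R: 599–425 for Q.
Q beats every other option head-to-head.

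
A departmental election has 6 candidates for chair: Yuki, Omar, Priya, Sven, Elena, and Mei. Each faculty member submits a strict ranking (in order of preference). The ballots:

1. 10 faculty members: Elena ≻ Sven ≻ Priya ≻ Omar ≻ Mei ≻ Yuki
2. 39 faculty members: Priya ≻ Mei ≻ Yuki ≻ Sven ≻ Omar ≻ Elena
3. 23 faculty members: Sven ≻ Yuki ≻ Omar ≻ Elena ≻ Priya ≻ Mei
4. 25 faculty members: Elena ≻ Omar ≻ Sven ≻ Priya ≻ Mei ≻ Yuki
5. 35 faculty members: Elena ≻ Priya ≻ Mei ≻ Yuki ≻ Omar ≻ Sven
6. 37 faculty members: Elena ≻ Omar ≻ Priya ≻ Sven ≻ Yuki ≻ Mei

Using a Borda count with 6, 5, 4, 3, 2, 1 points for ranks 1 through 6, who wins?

Elena

Yuki: 10·1 + 39·4 + 23·5 + 25·1 + 35·3 + 37·2 = 485
Omar: 10·3 + 39·2 + 23·4 + 25·5 + 35·2 + 37·5 = 580
Priya: 10·4 + 39·6 + 23·2 + 25·3 + 35·5 + 37·4 = 718
Sven: 10·5 + 39·3 + 23·6 + 25·4 + 35·1 + 37·3 = 551
Elena: 10·6 + 39·1 + 23·3 + 25·6 + 35·6 + 37·6 = 750
Mei: 10·2 + 39·5 + 23·1 + 25·2 + 35·4 + 37·1 = 465
Elena has the highest Borda score (750).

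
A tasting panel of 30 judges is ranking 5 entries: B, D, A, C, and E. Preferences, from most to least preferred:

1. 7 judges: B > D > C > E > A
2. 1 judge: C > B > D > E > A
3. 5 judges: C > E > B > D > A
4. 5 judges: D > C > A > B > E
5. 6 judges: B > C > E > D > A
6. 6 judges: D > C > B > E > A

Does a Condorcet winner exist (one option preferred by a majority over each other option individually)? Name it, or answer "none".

Checking pairwise contests:
C beats B 17–13.
B beats D 19–11.
B beats A 25–5.
D beats C 18–12.
B beats E 25–5.
Every option loses at least one head-to-head, so there is no Condorcet winner.

none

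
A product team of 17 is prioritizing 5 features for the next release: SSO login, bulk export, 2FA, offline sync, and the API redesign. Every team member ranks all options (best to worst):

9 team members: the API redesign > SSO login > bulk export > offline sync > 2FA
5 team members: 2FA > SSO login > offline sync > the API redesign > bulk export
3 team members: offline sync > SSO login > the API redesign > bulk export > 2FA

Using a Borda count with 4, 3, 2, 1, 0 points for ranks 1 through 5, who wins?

SSO login

SSO login: 9·3 + 5·3 + 3·3 = 51
bulk export: 9·2 + 5·0 + 3·1 = 21
2FA: 9·0 + 5·4 + 3·0 = 20
offline sync: 9·1 + 5·2 + 3·4 = 31
the API redesign: 9·4 + 5·1 + 3·2 = 47
SSO login has the highest Borda score (51).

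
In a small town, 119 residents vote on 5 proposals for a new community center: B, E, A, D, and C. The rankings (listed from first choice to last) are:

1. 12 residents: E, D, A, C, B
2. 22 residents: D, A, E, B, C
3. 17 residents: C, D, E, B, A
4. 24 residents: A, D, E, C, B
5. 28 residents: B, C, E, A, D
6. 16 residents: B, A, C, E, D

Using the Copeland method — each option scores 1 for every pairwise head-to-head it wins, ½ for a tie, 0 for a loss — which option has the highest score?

A

B: beats A and C; loses to E and D → score 2.
E: beats B; loses to A, D, and C → score 1.
A: beats E, D, and C; loses to B → score 3.
D: beats B and E; loses to A and C → score 2.
C: beats E and D; loses to B and A → score 2.
A has the best pairwise record.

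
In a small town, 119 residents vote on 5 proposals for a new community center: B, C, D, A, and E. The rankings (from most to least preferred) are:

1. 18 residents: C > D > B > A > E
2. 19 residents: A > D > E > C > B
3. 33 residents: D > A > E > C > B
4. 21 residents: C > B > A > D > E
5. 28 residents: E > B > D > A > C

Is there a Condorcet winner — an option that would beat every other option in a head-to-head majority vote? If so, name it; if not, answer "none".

D vs B: 70–49 for D.
D vs C: 80–39 for D.
D vs A: 79–40 for D.
D vs E: 91–28 for D.
D beats every other option head-to-head.

D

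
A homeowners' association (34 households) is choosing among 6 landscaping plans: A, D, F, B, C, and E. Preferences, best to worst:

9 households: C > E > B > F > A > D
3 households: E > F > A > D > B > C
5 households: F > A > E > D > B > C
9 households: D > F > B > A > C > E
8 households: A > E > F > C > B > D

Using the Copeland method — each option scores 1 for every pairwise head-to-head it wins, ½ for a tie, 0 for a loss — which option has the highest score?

F

A: beats D, C, and E; loses to F and B → score 3.
D: ties B and C; loses to A, F, and E → score 1.
F: beats A, D, B, and C; loses to E → score 4.
B: beats A; ties D and C; loses to F and E → score 2.
C: beats E; ties D and B; loses to A and F → score 2.
E: beats D, F, and B; loses to A and C → score 3.
F has the best pairwise record.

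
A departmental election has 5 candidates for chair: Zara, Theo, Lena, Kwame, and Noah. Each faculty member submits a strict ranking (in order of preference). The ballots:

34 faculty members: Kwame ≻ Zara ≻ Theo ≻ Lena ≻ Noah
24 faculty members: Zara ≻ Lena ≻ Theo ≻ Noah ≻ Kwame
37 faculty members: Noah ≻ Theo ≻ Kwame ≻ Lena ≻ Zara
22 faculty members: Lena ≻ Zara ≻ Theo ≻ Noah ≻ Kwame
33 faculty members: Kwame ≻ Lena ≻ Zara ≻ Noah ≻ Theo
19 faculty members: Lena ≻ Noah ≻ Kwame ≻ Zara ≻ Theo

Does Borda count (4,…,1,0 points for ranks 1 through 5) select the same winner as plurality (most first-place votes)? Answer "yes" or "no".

no

Borda — scores: Zara 349, Theo 271, Lena 406, Kwame 380, Noah 284. Winner: Lena.
Plurality — first-place votes: Zara 24, Theo 0, Lena 41, Kwame 67, Noah 37. Winner: Kwame.
The two methods disagree.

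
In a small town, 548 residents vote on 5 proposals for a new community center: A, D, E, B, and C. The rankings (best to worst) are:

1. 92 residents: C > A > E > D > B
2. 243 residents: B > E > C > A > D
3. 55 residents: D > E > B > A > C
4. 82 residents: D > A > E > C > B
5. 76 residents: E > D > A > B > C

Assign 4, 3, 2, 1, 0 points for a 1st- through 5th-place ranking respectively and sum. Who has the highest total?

E

A: 92·3 + 243·1 + 55·1 + 82·3 + 76·2 = 972
D: 92·1 + 243·0 + 55·4 + 82·4 + 76·3 = 868
E: 92·2 + 243·3 + 55·3 + 82·2 + 76·4 = 1546
B: 92·0 + 243·4 + 55·2 + 82·0 + 76·1 = 1158
C: 92·4 + 243·2 + 55·0 + 82·1 + 76·0 = 936
E has the highest Borda score (1546).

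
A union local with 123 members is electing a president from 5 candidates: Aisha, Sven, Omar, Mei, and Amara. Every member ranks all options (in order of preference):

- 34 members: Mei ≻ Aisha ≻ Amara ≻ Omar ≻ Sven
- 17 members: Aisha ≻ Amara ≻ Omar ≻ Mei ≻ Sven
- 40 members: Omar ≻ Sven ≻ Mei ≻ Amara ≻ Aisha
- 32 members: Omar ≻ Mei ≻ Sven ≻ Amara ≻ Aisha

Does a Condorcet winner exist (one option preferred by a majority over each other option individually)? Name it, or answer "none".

Omar vs Aisha: 72–51 for Omar.
Omar vs Sven: 123–0 for Omar.
Omar vs Mei: 89–34 for Omar.
Omar vs Amara: 72–51 for Omar.
Omar beats every other option head-to-head.

Omar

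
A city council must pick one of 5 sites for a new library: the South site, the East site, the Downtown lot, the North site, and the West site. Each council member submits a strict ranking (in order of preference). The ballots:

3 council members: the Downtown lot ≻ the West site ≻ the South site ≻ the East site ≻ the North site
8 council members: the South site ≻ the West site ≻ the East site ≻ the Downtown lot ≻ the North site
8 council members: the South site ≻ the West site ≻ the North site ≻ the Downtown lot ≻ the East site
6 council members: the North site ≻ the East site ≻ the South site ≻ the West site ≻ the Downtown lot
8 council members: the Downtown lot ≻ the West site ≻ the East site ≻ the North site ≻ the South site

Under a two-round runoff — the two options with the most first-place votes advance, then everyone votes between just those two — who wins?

the South site

Round 1 first-place votes: the South site 16, the East site 0, the Downtown lot 11, the North site 6, the West site 0.
the South site and the Downtown lot advance.
Runoff: the South site is preferred to the Downtown lot by 22 voters; the Downtown lot by 11.
the South site wins the runoff.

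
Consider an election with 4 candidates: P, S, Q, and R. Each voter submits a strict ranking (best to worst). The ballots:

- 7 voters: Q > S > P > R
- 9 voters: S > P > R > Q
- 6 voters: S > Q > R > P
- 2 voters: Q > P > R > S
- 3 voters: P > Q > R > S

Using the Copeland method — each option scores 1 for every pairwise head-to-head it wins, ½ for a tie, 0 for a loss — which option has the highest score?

P: beats R; loses to S and Q → score 1.
S: beats P, Q, and R → score 3.
Q: beats P and R; loses to S → score 2.
R: loses to P, S, and Q → score 0.
S has the best pairwise record.

S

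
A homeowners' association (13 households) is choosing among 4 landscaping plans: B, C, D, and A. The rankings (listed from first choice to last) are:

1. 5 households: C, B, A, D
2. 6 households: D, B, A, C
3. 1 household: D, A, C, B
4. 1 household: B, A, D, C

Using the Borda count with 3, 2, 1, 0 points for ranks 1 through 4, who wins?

B

B: 5·2 + 6·2 + 1·0 + 1·3 = 25
C: 5·3 + 6·0 + 1·1 + 1·0 = 16
D: 5·0 + 6·3 + 1·3 + 1·1 = 22
A: 5·1 + 6·1 + 1·2 + 1·2 = 15
B has the highest Borda score (25).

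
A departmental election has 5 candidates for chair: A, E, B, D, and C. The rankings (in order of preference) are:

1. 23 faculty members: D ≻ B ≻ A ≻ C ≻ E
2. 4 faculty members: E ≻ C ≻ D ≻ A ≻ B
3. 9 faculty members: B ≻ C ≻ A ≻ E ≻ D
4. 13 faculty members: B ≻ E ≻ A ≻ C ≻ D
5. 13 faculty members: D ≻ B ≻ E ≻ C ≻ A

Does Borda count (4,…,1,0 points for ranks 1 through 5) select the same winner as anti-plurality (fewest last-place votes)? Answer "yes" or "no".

Borda — scores: A 94, E 90, B 196, D 152, C 88. Winner: B.
Anti-plurality — last-place votes: A 13, E 23, B 4, D 22, C 0. Winner: C.
The two methods disagree.

no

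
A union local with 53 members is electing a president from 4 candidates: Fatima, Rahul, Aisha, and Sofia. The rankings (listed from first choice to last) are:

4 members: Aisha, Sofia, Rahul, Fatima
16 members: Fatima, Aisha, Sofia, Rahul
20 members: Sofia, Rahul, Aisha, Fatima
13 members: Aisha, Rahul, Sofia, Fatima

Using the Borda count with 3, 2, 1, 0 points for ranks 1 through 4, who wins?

Aisha

Fatima: 4·0 + 16·3 + 20·0 + 13·0 = 48
Rahul: 4·1 + 16·0 + 20·2 + 13·2 = 70
Aisha: 4·3 + 16·2 + 20·1 + 13·3 = 103
Sofia: 4·2 + 16·1 + 20·3 + 13·1 = 97
Aisha has the highest Borda score (103).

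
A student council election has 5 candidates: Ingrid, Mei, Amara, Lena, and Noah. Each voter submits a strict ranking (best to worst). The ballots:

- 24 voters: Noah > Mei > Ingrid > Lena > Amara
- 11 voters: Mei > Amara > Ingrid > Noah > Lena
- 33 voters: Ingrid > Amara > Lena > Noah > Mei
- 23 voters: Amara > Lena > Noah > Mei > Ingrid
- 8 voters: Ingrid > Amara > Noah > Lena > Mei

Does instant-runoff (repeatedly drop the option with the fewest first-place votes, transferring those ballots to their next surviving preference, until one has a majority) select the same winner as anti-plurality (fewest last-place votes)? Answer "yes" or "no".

Instant-runoff — R1 Ingrid 41, Mei 11, Amara 23, Lena 0, Noah 24 (Lena out); R2 Ingrid 41, Mei 11, Amara 23, Noah 24 (Mei out); R3 Ingrid 41, Amara 34, Noah 24 (Noah out); R4 Ingrid 65, Amara 34 (Ingrid winner). Winner: Ingrid.
Anti-plurality — last-place votes: Ingrid 23, Mei 41, Amara 24, Lena 11, Noah 0. Winner: Noah.
The two methods disagree.

no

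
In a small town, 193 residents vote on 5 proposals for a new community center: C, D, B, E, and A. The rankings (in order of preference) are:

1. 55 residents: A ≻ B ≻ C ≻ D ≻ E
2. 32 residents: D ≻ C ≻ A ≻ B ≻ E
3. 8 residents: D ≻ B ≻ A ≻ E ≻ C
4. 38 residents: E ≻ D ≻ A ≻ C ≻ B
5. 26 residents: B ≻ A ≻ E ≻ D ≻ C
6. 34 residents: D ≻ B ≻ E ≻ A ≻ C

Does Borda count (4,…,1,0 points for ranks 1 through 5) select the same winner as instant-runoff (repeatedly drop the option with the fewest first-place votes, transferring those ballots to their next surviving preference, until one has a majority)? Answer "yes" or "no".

Borda — scores: C 244, D 491, B 427, E 280, A 488. Winner: D.
Instant-runoff — R1 C 0, D 74, B 26, E 38, A 55 (C out); R2 D 74, B 26, E 38, A 55 (B out); R3 D 74, E 38, A 81 (E out); R4 D 112, A 81 (D winner). Winner: D.
The two methods agree.

yes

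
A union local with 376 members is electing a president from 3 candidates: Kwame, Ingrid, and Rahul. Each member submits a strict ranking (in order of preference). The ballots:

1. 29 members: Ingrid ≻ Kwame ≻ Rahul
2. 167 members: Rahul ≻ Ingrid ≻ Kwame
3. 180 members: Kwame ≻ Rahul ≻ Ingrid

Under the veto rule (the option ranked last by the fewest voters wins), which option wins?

Last-place votes: Kwame 167, Ingrid 180, Rahul 29.
Rahul is ranked last by the fewest voters, so Rahul wins.

Rahul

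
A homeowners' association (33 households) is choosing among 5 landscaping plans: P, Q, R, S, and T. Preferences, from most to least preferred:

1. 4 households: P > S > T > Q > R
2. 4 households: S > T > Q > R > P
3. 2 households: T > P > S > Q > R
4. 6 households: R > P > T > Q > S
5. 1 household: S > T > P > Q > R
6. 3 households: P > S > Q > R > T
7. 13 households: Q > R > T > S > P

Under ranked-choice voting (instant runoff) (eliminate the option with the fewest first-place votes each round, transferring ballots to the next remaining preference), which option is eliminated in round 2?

Round 1: P 7, Q 13, R 6, S 5, T 2. Eliminate T.
Round 2: P 9, Q 13, R 6, S 5. Eliminate S.

S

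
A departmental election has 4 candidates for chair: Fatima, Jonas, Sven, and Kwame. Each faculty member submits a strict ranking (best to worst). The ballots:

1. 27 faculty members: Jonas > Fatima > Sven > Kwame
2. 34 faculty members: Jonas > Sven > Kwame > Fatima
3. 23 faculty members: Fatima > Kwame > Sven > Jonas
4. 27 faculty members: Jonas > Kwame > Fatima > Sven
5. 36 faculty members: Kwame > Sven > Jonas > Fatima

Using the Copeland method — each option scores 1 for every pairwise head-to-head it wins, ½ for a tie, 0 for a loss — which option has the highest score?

Jonas

Fatima: beats Sven; loses to Jonas and Kwame → score 1.
Jonas: beats Fatima, Sven, and Kwame → score 3.
Sven: loses to Fatima, Jonas, and Kwame → score 0.
Kwame: beats Fatima and Sven; loses to Jonas → score 2.
Jonas has the best pairwise record.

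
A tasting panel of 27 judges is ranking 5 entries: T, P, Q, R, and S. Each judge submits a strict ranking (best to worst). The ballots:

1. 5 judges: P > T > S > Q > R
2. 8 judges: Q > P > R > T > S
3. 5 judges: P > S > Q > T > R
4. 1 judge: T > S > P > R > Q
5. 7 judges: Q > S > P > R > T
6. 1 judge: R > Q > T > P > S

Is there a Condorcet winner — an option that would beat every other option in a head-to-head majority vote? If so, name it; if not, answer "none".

Q vs T: 21–6 for Q.
Q vs P: 16–11 for Q.
Q vs R: 25–2 for Q.
Q vs S: 16–11 for Q.
Q beats every other option head-to-head.

Q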